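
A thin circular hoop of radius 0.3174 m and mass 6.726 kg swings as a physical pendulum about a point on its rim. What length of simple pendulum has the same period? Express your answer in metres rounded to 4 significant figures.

The equivalent simple-pendulum length is L_eq = I/(md), where I is about the pivot and d = 0.31740 m.
I_cm = mR² = 0.67760 kg·m², so I = I_cm + md² = 0.67760 + 0.67760 = 1.3552 kg·m².
L_eq = 1.3552/(6.726 × 0.31740) = 0.6348 m.

0.6348 m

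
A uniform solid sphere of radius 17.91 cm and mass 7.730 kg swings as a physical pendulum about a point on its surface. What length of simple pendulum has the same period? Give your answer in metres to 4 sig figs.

0.2507 m

The equivalent simple-pendulum length is L_eq = I/(md), where I is about the pivot and d = 0.17910 m.
I_cm = (2/5)mR² = 0.099181 kg·m², so I = I_cm + md² = 0.099181 + 0.24795 = 0.34714 kg·m².
L_eq = 0.34714/(7.730 × 0.17910) = 0.2507 m.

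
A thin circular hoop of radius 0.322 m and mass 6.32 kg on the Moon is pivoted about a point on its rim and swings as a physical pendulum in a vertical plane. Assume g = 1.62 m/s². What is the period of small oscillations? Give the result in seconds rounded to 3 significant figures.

I_cm = mr² = 0.6553 kg·m². The pivot is at distance d = 0.322 m from the centre of mass.
By the parallel-axis theorem, I = I_cm + md² = 0.6553 + 0.6553 = 1.311 kg·m².
T = 2π√(I/(mgd)) = 2π√(1.311/(6.32 × 1.62 × 0.322)) = 3.96 s.

3.96 s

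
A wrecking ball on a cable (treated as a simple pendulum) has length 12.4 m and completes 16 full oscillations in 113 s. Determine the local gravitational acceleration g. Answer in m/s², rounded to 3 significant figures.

T = 113/16 = 7.062 s.
From T = 2π√(L/g), g = 4π²L/T² = 4π² × 12.4/7.062² = 9.81 m/s².

9.81 m/s²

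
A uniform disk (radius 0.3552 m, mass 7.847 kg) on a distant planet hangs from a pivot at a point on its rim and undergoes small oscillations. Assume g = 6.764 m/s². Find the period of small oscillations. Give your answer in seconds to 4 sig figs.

I_cm = ½mr² = 0.49502 kg·m². The pivot is at distance d = 0.3552 m from the centre of mass.
By the parallel-axis theorem, I = I_cm + md² = 0.49502 + 0.99003 = 1.4850 kg·m².
T = 2π√(I/(mgd)) = 2π√(1.4850/(7.847 × 6.764 × 0.3552)) = 1.763 s.

1.763 s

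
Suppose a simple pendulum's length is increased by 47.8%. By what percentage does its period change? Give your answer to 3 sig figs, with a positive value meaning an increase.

T ∝ √L, so T'/T = √(1.478) = 1.216.
Percentage change in T = (1.216 − 1) × 100% = 21.6%.

21.6%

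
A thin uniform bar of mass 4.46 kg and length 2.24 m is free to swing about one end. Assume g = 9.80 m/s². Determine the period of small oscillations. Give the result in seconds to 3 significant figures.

2.45 s

For a physical pendulum T = 2π√(I/(mgd)), with d = 1.120 m from pivot to centre of mass.
I_cm = mL²/12 = 4.46 × 2.24²/12 = 1.865 kg·m²; I = I_cm + md² = 1.865 + 4.46 × 1.120² = 7.459 kg·m².
T = 2π√(7.459/(4.46 × 9.80 × 1.120)) = 2.45 s.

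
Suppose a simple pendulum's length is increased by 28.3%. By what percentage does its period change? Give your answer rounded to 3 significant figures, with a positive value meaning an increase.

13.3%

T ∝ √L, so T'/T = √(1.283) = 1.133.
Percentage change in T = (1.133 − 1) × 100% = 13.3%.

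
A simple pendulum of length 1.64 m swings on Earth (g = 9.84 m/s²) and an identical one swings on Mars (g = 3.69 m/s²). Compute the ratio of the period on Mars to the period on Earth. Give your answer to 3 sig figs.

T ∝ 1/√g, so T₂/T₁ = √(g₁/g₂) = √(9.84/3.69) = 1.63.

1.63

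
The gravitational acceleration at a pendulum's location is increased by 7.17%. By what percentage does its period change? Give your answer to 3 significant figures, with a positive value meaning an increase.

T ∝ 1/√g, so T'/T = 1/√(1.072) = 0.9660.
Percentage change in T = (0.9660 − 1) × 100% = -3.40%.

-3.40%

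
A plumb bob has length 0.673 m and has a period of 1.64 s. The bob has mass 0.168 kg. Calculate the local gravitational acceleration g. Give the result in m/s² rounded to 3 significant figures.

9.88 m/s²

From T = 2π√(L/g), g = 4π²L/T² = 4π² × 0.673/1.640² = 9.88 m/s².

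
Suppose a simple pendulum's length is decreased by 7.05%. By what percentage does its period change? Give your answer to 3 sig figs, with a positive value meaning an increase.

T ∝ √L, so T'/T = √(0.9295) = 0.9641.
Percentage change in T = (0.9641 − 1) × 100% = -3.59%.

-3.59%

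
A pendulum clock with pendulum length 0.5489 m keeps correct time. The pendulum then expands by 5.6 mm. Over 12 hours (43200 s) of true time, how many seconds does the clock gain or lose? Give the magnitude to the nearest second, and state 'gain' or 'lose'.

lose 219 s

T ∝ √L, so T'/T = √(0.55450/0.5489) = 1.00509.
In 43200 s of true time the clock registers 43200/1.00509 = 42981.3 s, so it loses 219 s.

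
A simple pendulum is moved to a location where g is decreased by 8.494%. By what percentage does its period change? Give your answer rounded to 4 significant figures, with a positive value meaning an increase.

T ∝ 1/√g, so T'/T = 1/√(0.91506) = 1.0454.
Percentage change in T = (1.0454 − 1) × 100% = 4.538%.

4.538%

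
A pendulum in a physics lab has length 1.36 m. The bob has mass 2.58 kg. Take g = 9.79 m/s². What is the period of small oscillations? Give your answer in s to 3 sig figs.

T = 2π√(L/g) = 2π√(1.36/9.79) = 2π × 0.3727 = 2.34 s.

2.34 s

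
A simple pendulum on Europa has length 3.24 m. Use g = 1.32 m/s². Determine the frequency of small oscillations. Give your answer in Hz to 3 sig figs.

T = 2π√(L/g) = 2π√(3.24/1.32) = 9.844 s, so f = 1/T = 0.102 Hz.

0.102 Hz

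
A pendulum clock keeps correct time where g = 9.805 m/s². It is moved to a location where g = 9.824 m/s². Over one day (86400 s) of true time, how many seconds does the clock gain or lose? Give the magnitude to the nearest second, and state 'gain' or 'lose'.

gain 84 s

The clock's period scales as T ∝ 1/√g, so T'/T = √(9.805/9.824) = 0.999033.
In 86400 s of true time the clock registers 86400/0.999033 = 86483.7 s, so it gains 84 s.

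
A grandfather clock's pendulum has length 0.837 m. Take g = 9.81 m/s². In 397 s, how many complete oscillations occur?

T = 2π√(L/g) = 2π√(0.837/9.81) = 1.835 s.
Number of complete oscillations = ⌊397/1.835⌋ = ⌊216.3⌋ = 216.

216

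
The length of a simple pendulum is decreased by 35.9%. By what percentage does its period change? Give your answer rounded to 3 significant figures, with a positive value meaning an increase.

-19.9%

T ∝ √L, so T'/T = √(0.6410) = 0.8006.
Percentage change in T = (0.8006 − 1) × 100% = -19.9%.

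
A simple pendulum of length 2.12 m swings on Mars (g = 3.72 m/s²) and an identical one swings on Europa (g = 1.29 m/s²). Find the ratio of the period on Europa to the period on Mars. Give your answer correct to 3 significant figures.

T ∝ 1/√g, so T₂/T₁ = √(g₁/g₂) = √(3.72/1.29) = 1.70.

1.70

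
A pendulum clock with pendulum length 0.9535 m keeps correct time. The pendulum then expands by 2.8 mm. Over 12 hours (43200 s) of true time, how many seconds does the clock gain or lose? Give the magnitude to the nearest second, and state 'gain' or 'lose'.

lose 63 s

T ∝ √L, so T'/T = √(0.95630/0.9535) = 1.00147.
In 43200 s of true time the clock registers 43200/1.00147 = 43136.7 s, so it loses 63 s.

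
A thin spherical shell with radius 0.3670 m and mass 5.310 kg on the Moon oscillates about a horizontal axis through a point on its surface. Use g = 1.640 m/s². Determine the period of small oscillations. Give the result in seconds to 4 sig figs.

3.837 s

I_cm = (2/3)mr² = 0.47680 kg·m². The pivot is at distance d = 0.3670 m from the centre of mass.
By the parallel-axis theorem, I = I_cm + md² = 0.47680 + 0.71520 = 1.1920 kg·m².
T = 2π√(I/(mgd)) = 2π√(1.1920/(5.310 × 1.640 × 0.3670)) = 3.837 s.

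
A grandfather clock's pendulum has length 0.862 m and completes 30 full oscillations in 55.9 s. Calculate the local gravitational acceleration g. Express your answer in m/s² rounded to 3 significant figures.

9.80 m/s²

T = 55.9/30 = 1.863 s.
From T = 2π√(L/g), g = 4π²L/T² = 4π² × 0.862/1.863² = 9.80 m/s².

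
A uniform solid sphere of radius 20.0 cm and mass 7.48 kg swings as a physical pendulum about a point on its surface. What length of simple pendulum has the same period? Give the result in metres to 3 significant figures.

0.280 m

The equivalent simple-pendulum length is L_eq = I/(md), where I is about the pivot and d = 0.2000 m.
I_cm = (2/5)mR² = 0.1197 kg·m², so I = I_cm + md² = 0.1197 + 0.2992 = 0.4189 kg·m².
L_eq = 0.4189/(7.48 × 0.2000) = 0.280 m.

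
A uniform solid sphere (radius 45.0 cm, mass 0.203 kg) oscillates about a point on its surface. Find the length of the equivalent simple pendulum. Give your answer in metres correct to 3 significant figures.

0.630 m

The equivalent simple-pendulum length is L_eq = I/(md), where I is about the pivot and d = 0.4500 m.
I_cm = (2/5)mR² = 0.01644 kg·m², so I = I_cm + md² = 0.01644 + 0.04111 = 0.05755 kg·m².
L_eq = 0.05755/(0.203 × 0.4500) = 0.630 m.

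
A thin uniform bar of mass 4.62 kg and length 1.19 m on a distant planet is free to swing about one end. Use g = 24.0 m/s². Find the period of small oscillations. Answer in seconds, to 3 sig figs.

For a physical pendulum T = 2π√(I/(mgd)), with d = 0.5950 m from pivot to centre of mass.
I_cm = mL²/12 = 4.62 × 1.19²/12 = 0.5452 kg·m²; I = I_cm + md² = 0.5452 + 4.62 × 0.5950² = 2.181 kg·m².
T = 2π√(2.181/(4.62 × 24.0 × 0.5950)) = 1.14 s.

1.14 s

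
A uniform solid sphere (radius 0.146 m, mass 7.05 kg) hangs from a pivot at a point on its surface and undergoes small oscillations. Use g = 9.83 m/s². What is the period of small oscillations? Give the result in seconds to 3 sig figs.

0.906 s

I_cm = (2/5)mr² = 0.06011 kg·m². The pivot is at distance d = 0.146 m from the centre of mass.
By the parallel-axis theorem, I = I_cm + md² = 0.06011 + 0.1503 = 0.2104 kg·m².
T = 2π√(I/(mgd)) = 2π√(0.2104/(7.05 × 9.83 × 0.146)) = 0.906 s.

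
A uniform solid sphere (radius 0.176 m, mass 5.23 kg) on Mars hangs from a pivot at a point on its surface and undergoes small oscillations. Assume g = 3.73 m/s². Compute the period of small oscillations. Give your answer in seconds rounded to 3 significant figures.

1.61 s

I_cm = (2/5)mr² = 0.06480 kg·m². The pivot is at distance d = 0.176 m from the centre of mass.
By the parallel-axis theorem, I = I_cm + md² = 0.06480 + 0.1620 = 0.2268 kg·m².
T = 2π√(I/(mgd)) = 2π√(0.2268/(5.23 × 3.73 × 0.176)) = 1.61 s.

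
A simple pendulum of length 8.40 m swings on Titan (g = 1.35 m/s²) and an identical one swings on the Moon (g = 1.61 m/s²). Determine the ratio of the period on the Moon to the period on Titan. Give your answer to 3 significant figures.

T ∝ 1/√g, so T₂/T₁ = √(g₁/g₂) = √(1.35/1.61) = 0.916.

0.916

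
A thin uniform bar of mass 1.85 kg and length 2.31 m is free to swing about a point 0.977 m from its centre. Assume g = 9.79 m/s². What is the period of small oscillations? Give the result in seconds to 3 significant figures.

For a physical pendulum T = 2π√(I/(mgd)), with d = 0.9770 m from pivot to centre of mass.
I_cm = mL²/12 = 1.85 × 2.31²/12 = 0.8226 kg·m²; I = I_cm + md² = 0.8226 + 1.85 × 0.9770² = 2.589 kg·m².
T = 2π√(2.589/(1.85 × 9.79 × 0.9770)) = 2.40 s.

2.40 s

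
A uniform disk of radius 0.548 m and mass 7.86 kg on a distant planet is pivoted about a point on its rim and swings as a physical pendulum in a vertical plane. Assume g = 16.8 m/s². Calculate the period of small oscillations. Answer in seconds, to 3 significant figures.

1.39 s

I_cm = ½mr² = 1.180 kg·m². The pivot is at distance d = 0.548 m from the centre of mass.
By the parallel-axis theorem, I = I_cm + md² = 1.180 + 2.360 = 3.541 kg·m².
T = 2π√(I/(mgd)) = 2π√(3.541/(7.86 × 16.8 × 0.548)) = 1.39 s.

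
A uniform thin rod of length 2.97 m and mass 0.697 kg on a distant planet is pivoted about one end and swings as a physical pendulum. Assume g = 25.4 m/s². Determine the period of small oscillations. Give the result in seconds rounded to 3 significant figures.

For a physical pendulum T = 2π√(I/(mgd)), with d = 1.485 m from pivot to centre of mass.
I_cm = mL²/12 = 0.697 × 2.97²/12 = 0.5123 kg·m²; I = I_cm + md² = 0.5123 + 0.697 × 1.485² = 2.049 kg·m².
T = 2π√(2.049/(0.697 × 25.4 × 1.485)) = 1.75 s.

1.75 s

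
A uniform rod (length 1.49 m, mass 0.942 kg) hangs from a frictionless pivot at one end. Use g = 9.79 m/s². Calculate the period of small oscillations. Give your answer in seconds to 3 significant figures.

2.00 s

For a physical pendulum T = 2π√(I/(mgd)), with d = 0.7450 m from pivot to centre of mass.
I_cm = mL²/12 = 0.942 × 1.49²/12 = 0.1743 kg·m²; I = I_cm + md² = 0.1743 + 0.942 × 0.7450² = 0.6971 kg·m².
T = 2π√(0.6971/(0.942 × 9.79 × 0.7450)) = 2.00 s.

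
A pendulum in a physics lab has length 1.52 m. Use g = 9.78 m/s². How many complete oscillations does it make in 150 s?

T = 2π√(L/g) = 2π√(1.52/9.78) = 2.477 s.
Number of complete oscillations = ⌊150/2.477⌋ = ⌊60.56⌋ = 60.

60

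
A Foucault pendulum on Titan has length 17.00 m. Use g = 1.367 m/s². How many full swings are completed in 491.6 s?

22

T = 2π√(L/g) = 2π√(17.00/1.367) = 22.157 s.
Number of complete oscillations = ⌊491.6/22.157⌋ = ⌊22.187⌋ = 22.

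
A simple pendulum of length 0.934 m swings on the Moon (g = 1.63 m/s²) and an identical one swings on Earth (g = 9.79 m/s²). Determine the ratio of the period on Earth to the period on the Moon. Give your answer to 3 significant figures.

0.408

T ∝ 1/√g, so T₂/T₁ = √(g₁/g₂) = √(1.63/9.79) = 0.408.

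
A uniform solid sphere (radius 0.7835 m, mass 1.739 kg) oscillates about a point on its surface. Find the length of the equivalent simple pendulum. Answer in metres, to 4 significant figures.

The equivalent simple-pendulum length is L_eq = I/(md), where I is about the pivot and d = 0.78350 m.
I_cm = (2/5)mR² = 0.42701 kg·m², so I = I_cm + md² = 0.42701 + 1.0675 = 1.4945 kg·m².
L_eq = 1.4945/(1.739 × 0.78350) = 1.097 m.

1.097 m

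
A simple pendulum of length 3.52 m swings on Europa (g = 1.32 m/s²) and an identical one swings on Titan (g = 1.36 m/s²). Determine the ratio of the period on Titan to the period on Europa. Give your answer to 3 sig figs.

0.985

T ∝ 1/√g, so T₂/T₁ = √(g₁/g₂) = √(1.32/1.36) = 0.985.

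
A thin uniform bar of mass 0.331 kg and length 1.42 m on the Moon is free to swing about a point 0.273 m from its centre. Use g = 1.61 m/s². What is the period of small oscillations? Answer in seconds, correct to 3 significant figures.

4.67 s

For a physical pendulum T = 2π√(I/(mgd)), with d = 0.2730 m from pivot to centre of mass.
I_cm = mL²/12 = 0.331 × 1.42²/12 = 0.05562 kg·m²; I = I_cm + md² = 0.05562 + 0.331 × 0.2730² = 0.08029 kg·m².
T = 2π√(0.08029/(0.331 × 1.61 × 0.2730)) = 4.67 s.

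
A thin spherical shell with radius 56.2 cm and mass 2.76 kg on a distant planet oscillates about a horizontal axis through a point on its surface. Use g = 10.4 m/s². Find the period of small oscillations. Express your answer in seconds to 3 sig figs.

1.89 s

I_cm = (2/3)mr² = 0.5812 kg·m². The pivot is at distance d = 0.562 m from the centre of mass.
By the parallel-axis theorem, I = I_cm + md² = 0.5812 + 0.8717 = 1.453 kg·m².
T = 2π√(I/(mgd)) = 2π√(1.453/(2.76 × 10.4 × 0.562)) = 1.89 s.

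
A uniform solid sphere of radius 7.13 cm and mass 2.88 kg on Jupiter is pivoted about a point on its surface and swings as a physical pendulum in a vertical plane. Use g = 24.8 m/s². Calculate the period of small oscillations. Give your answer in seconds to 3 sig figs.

I_cm = (2/5)mr² = 0.005856 kg·m². The pivot is at distance d = 0.0713 m from the centre of mass.
By the parallel-axis theorem, I = I_cm + md² = 0.005856 + 0.01464 = 0.02050 kg·m².
T = 2π√(I/(mgd)) = 2π√(0.02050/(2.88 × 24.8 × 0.0713)) = 0.399 s.

0.399 s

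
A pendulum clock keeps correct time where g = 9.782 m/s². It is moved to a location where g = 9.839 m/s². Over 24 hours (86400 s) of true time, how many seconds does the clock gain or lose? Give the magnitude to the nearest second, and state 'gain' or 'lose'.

The clock's period scales as T ∝ 1/√g, so T'/T = √(9.782/9.839) = 0.997099.
In 86400 s of true time the clock registers 86400/0.997099 = 86651.4 s, so it gains 251 s.

gain 251 s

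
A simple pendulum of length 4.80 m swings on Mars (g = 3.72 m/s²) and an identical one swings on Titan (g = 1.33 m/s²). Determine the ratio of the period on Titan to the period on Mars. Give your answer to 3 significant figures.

1.67

T ∝ 1/√g, so T₂/T₁ = √(g₁/g₂) = √(3.72/1.33) = 1.67.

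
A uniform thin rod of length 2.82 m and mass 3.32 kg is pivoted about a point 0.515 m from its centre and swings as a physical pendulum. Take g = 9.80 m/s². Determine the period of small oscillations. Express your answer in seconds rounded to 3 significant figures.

2.69 s

For a physical pendulum T = 2π√(I/(mgd)), with d = 0.5150 m from pivot to centre of mass.
I_cm = mL²/12 = 3.32 × 2.82²/12 = 2.200 kg·m²; I = I_cm + md² = 2.200 + 3.32 × 0.5150² = 3.081 kg·m².
T = 2π√(3.081/(3.32 × 9.80 × 0.5150)) = 2.69 s.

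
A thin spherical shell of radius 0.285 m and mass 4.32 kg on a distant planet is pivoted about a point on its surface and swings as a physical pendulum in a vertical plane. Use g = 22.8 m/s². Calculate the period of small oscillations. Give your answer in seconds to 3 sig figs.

0.907 s

I_cm = (2/3)mr² = 0.2339 kg·m². The pivot is at distance d = 0.285 m from the centre of mass.
By the parallel-axis theorem, I = I_cm + md² = 0.2339 + 0.3509 = 0.5848 kg·m².
T = 2π√(I/(mgd)) = 2π√(0.5848/(4.32 × 22.8 × 0.285)) = 0.907 s.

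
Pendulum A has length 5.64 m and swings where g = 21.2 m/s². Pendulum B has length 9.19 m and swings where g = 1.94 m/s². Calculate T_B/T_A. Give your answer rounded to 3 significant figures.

4.22

T = 2π√(L/g), so T_B/T_A = √((L_B/g_B)/(L_A/g_A)) = √((9.19/1.94)/(5.64/21.2)) = 4.22.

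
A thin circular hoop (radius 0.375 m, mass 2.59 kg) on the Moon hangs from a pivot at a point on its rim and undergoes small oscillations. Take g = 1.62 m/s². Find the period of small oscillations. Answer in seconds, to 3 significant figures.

I_cm = mr² = 0.3642 kg·m². The pivot is at distance d = 0.375 m from the centre of mass.
By the parallel-axis theorem, I = I_cm + md² = 0.3642 + 0.3642 = 0.7284 kg·m².
T = 2π√(I/(mgd)) = 2π√(0.7284/(2.59 × 1.62 × 0.375)) = 4.28 s.

4.28 s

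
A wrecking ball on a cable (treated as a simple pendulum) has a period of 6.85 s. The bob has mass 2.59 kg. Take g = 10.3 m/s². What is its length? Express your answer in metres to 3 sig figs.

12.2 m

From T = 2π√(L/g), L = gT²/(4π²) = 10.3 × 6.850²/(4π²) = 12.2 m.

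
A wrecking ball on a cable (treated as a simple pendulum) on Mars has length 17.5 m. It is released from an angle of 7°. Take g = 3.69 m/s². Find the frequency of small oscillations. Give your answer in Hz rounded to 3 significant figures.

0.0731 Hz

T = 2π√(L/g) = 2π√(17.5/3.69) = 13.68 s, so f = 1/T = 0.0731 Hz.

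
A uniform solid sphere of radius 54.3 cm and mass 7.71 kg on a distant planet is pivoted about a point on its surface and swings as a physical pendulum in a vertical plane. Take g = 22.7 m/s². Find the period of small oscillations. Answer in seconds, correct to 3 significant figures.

1.15 s

I_cm = (2/5)mr² = 0.9093 kg·m². The pivot is at distance d = 0.543 m from the centre of mass.
By the parallel-axis theorem, I = I_cm + md² = 0.9093 + 2.273 = 3.183 kg·m².
T = 2π√(I/(mgd)) = 2π√(3.183/(7.71 × 22.7 × 0.543)) = 1.15 s.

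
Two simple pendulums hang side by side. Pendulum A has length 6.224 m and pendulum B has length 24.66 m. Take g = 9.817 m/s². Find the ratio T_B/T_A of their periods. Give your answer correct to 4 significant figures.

T ∝ √L, so T_B/T_A = √(L_B/L_A) = √(24.66/6.224) = 1.990.

1.990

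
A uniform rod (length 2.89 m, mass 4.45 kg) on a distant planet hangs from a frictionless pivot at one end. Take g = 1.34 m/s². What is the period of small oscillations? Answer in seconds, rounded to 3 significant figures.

For a physical pendulum T = 2π√(I/(mgd)), with d = 1.445 m from pivot to centre of mass.
I_cm = mL²/12 = 4.45 × 2.89²/12 = 3.097 kg·m²; I = I_cm + md² = 3.097 + 4.45 × 1.445² = 12.39 kg·m².
T = 2π√(12.39/(4.45 × 1.34 × 1.445)) = 7.53 s.

7.53 s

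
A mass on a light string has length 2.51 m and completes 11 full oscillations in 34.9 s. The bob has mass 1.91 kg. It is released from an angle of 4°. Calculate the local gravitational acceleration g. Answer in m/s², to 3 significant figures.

9.84 m/s²

T = 34.9/11 = 3.173 s.
From T = 2π√(L/g), g = 4π²L/T² = 4π² × 2.51/3.173² = 9.84 m/s².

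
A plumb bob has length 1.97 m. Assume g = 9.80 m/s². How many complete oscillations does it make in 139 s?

T = 2π√(L/g) = 2π√(1.97/9.80) = 2.817 s.
Number of complete oscillations = ⌊139/2.817⌋ = ⌊49.34⌋ = 49.

49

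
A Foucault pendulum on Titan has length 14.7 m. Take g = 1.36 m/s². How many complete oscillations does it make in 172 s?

8

T = 2π√(L/g) = 2π√(14.7/1.36) = 20.66 s.
Number of complete oscillations = ⌊172/20.66⌋ = ⌊8.326⌋ = 8.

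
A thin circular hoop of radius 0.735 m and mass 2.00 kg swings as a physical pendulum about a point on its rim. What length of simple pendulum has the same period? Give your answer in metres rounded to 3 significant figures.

1.47 m

The equivalent simple-pendulum length is L_eq = I/(md), where I is about the pivot and d = 0.7350 m.
I_cm = mR² = 1.080 kg·m², so I = I_cm + md² = 1.080 + 1.080 = 2.161 kg·m².
L_eq = 2.161/(2.00 × 0.7350) = 1.47 m.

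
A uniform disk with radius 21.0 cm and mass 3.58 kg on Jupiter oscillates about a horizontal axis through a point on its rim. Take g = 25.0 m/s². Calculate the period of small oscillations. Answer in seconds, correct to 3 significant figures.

I_cm = ½mr² = 0.07894 kg·m². The pivot is at distance d = 0.210 m from the centre of mass.
By the parallel-axis theorem, I = I_cm + md² = 0.07894 + 0.1579 = 0.2368 kg·m².
T = 2π√(I/(mgd)) = 2π√(0.2368/(3.58 × 25.0 × 0.210)) = 0.705 s.

0.705 s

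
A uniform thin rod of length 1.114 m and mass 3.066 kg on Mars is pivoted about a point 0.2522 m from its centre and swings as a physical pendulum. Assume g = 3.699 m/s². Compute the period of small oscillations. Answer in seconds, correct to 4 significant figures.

For a physical pendulum T = 2π√(I/(mgd)), with d = 0.25220 m from pivot to centre of mass.
I_cm = mL²/12 = 3.066 × 1.114²/12 = 0.31707 kg·m²; I = I_cm + md² = 0.31707 + 3.066 × 0.25220² = 0.51209 kg·m².
T = 2π√(0.51209/(3.066 × 3.699 × 0.25220)) = 2.659 s.

2.659 s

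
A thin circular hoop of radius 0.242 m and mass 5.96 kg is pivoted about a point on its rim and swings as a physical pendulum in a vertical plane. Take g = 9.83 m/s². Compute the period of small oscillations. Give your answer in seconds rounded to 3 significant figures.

I_cm = mr² = 0.3490 kg·m². The pivot is at distance d = 0.242 m from the centre of mass.
By the parallel-axis theorem, I = I_cm + md² = 0.3490 + 0.3490 = 0.6981 kg·m².
T = 2π√(I/(mgd)) = 2π√(0.6981/(5.96 × 9.83 × 0.242)) = 1.39 s.

1.39 s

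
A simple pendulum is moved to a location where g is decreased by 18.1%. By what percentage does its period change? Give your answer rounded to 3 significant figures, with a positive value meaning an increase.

10.5%

T ∝ 1/√g, so T'/T = 1/√(0.8190) = 1.105.
Percentage change in T = (1.105 − 1) × 100% = 10.5%.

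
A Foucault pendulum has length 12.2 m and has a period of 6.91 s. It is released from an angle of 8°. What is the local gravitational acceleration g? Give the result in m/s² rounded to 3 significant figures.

10.1 m/s²

From T = 2π√(L/g), g = 4π²L/T² = 4π² × 12.2/6.910² = 10.1 m/s².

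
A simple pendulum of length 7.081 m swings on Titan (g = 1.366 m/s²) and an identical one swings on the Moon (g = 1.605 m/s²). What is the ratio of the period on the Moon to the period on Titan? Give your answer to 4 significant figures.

0.9225

T ∝ 1/√g, so T₂/T₁ = √(g₁/g₂) = √(1.366/1.605) = 0.9225.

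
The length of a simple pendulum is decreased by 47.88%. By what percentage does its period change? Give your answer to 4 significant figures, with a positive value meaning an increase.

T ∝ √L, so T'/T = √(0.52120) = 0.72194.
Percentage change in T = (0.72194 − 1) × 100% = -27.81%.

-27.81%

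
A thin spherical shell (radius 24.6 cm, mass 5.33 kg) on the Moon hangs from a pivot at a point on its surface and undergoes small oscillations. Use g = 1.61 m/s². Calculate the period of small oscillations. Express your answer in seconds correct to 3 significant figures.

I_cm = (2/3)mr² = 0.2150 kg·m². The pivot is at distance d = 0.246 m from the centre of mass.
By the parallel-axis theorem, I = I_cm + md² = 0.2150 + 0.3226 = 0.5376 kg·m².
T = 2π√(I/(mgd)) = 2π√(0.5376/(5.33 × 1.61 × 0.246)) = 3.17 s.

3.17 s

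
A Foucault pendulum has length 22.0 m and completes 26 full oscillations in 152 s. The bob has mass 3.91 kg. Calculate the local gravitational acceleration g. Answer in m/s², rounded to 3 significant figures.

T = 152/26 = 5.846 s.
From T = 2π√(L/g), g = 4π²L/T² = 4π² × 22.0/5.846² = 25.4 m/s².

25.4 m/s²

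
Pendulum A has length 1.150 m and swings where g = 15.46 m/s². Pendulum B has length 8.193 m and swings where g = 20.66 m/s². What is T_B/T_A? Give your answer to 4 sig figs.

2.309

T = 2π√(L/g), so T_B/T_A = √((L_B/g_B)/(L_A/g_A)) = √((8.193/20.66)/(1.150/15.46)) = 2.309.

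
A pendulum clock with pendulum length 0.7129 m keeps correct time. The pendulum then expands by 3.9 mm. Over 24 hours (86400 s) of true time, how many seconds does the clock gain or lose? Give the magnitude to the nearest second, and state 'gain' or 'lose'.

T ∝ √L, so T'/T = √(0.71680/0.7129) = 1.00273.
In 86400 s of true time the clock registers 86400/1.00273 = 86164.6 s, so it loses 235 s.

lose 235 s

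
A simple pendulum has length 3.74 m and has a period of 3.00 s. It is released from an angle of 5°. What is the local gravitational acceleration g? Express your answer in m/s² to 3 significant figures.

16.4 m/s²

From T = 2π√(L/g), g = 4π²L/T² = 4π² × 3.74/3.000² = 16.4 m/s².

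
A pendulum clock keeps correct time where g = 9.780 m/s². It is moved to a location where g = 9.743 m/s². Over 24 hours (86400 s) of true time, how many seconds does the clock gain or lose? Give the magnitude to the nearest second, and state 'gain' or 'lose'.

lose 164 s

The clock's period scales as T ∝ 1/√g, so T'/T = √(9.780/9.743) = 1.00190.
In 86400 s of true time the clock registers 86400/1.00190 = 86236.4 s, so it loses 164 s.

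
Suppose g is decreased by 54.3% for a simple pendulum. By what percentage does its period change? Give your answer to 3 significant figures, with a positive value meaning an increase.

47.9%

T ∝ 1/√g, so T'/T = 1/√(0.4570) = 1.479.
Percentage change in T = (1.479 − 1) × 100% = 47.9%.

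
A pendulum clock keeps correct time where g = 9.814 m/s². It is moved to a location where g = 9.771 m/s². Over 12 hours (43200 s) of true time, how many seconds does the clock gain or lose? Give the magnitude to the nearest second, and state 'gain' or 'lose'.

The clock's period scales as T ∝ 1/√g, so T'/T = √(9.814/9.771) = 1.00220.
In 43200 s of true time the clock registers 43200/1.00220 = 43105.3 s, so it loses 95 s.

lose 95 s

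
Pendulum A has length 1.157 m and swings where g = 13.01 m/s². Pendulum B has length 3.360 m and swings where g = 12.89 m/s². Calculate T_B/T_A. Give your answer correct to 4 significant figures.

T = 2π√(L/g), so T_B/T_A = √((L_B/g_B)/(L_A/g_A)) = √((3.360/12.89)/(1.157/13.01)) = 1.712.

1.712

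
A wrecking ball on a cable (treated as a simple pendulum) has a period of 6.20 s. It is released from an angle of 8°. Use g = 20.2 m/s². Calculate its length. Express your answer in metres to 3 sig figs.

19.7 m

From T = 2π√(L/g), L = gT²/(4π²) = 20.2 × 6.200²/(4π²) = 19.7 m.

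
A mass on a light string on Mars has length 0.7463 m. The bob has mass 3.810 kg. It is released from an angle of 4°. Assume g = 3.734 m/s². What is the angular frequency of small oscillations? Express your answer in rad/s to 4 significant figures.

ω = √(g/L) = √(3.734/0.7463) = 2.237 rad/s.

2.237 rad/s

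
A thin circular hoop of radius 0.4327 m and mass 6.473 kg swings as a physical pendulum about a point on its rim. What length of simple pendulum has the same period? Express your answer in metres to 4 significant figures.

The equivalent simple-pendulum length is L_eq = I/(md), where I is about the pivot and d = 0.43270 m.
I_cm = mR² = 1.2119 kg·m², so I = I_cm + md² = 1.2119 + 1.2119 = 2.4239 kg·m².
L_eq = 2.4239/(6.473 × 0.43270) = 0.8654 m.

0.8654 m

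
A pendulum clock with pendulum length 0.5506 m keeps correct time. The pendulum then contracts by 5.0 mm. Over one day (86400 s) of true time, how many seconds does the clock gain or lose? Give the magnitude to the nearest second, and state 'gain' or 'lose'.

gain 395 s

T ∝ √L, so T'/T = √(0.54560/0.5506) = 0.995449.
In 86400 s of true time the clock registers 86400/0.995449 = 86795.0 s, so it gains 395 s.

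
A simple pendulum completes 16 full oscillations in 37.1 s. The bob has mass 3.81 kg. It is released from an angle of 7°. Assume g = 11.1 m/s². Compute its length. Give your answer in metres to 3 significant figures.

T = 37.1/16 = 2.319 s.
From T = 2π√(L/g), L = gT²/(4π²) = 11.1 × 2.319²/(4π²) = 1.51 m.

1.51 m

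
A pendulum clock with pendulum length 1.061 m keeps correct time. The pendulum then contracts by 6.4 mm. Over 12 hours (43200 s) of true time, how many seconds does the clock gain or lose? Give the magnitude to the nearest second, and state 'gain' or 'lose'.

T ∝ √L, so T'/T = √(1.05460/1.061) = 0.996979.
In 43200 s of true time the clock registers 43200/0.996979 = 43330.9 s, so it gains 131 s.

gain 131 s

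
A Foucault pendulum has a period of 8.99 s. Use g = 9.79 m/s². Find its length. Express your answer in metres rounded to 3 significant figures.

20.0 m

From T = 2π√(L/g), L = gT²/(4π²) = 9.79 × 8.990²/(4π²) = 20.0 m.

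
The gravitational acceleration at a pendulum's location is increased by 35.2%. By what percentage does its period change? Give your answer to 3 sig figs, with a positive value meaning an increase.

T ∝ 1/√g, so T'/T = 1/√(1.352) = 0.8600.
Percentage change in T = (0.8600 − 1) × 100% = -14.0%.

-14.0%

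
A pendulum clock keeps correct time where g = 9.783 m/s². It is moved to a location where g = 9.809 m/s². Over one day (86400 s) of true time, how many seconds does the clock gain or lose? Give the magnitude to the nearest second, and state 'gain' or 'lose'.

The clock's period scales as T ∝ 1/√g, so T'/T = √(9.783/9.809) = 0.998674.
In 86400 s of true time the clock registers 86400/0.998674 = 86514.7 s, so it gains 115 s.

gain 115 s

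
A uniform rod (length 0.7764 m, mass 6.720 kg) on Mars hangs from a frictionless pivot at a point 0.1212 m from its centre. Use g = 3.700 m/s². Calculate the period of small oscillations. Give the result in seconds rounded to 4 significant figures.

2.391 s

For a physical pendulum T = 2π√(I/(mgd)), with d = 0.12120 m from pivot to centre of mass.
I_cm = mL²/12 = 6.720 × 0.7764²/12 = 0.33757 kg·m²; I = I_cm + md² = 0.33757 + 6.720 × 0.12120² = 0.43628 kg·m².
T = 2π√(0.43628/(6.720 × 3.700 × 0.12120)) = 2.391 s.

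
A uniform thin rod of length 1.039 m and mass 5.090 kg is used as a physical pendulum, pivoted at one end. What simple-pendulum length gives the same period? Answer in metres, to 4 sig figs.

0.6927 m

The equivalent simple-pendulum length is L_eq = I/(md), where I is about the pivot and d = 0.51950 m.
I_cm = (1/12)mL² = 0.45790 kg·m², so I = I_cm + md² = 0.45790 + 1.3737 = 1.8316 kg·m².
L_eq = 1.8316/(5.090 × 0.51950) = 0.6927 m.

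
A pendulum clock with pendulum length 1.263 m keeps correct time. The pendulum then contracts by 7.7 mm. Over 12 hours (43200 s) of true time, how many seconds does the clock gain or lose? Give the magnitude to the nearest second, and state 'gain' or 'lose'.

T ∝ √L, so T'/T = √(1.25530/1.263) = 0.996947.
In 43200 s of true time the clock registers 43200/0.996947 = 43332.3 s, so it gains 132 s.

gain 132 s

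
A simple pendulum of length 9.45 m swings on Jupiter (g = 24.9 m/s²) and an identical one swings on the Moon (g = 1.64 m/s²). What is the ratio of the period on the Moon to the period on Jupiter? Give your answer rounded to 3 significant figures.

3.90

T ∝ 1/√g, so T₂/T₁ = √(g₁/g₂) = √(24.9/1.64) = 3.90.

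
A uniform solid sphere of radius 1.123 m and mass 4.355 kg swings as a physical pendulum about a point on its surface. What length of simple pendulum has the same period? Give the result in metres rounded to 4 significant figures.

The equivalent simple-pendulum length is L_eq = I/(md), where I is about the pivot and d = 1.1230 m.
I_cm = (2/5)mR² = 2.1969 kg·m², so I = I_cm + md² = 2.1969 + 5.4922 = 7.6891 kg·m².
L_eq = 7.6891/(4.355 × 1.1230) = 1.572 m.

1.572 m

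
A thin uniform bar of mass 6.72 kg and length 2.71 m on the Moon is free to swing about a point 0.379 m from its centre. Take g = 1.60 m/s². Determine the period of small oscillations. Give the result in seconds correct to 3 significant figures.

7.01 s

For a physical pendulum T = 2π√(I/(mgd)), with d = 0.3790 m from pivot to centre of mass.
I_cm = mL²/12 = 6.72 × 2.71²/12 = 4.113 kg·m²; I = I_cm + md² = 4.113 + 6.72 × 0.3790² = 5.078 kg·m².
T = 2π√(5.078/(6.72 × 1.60 × 0.3790)) = 7.01 s.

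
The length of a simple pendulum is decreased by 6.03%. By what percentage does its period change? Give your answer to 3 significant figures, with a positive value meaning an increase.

T ∝ √L, so T'/T = √(0.9397) = 0.9694.
Percentage change in T = (0.9694 − 1) × 100% = -3.06%.

-3.06%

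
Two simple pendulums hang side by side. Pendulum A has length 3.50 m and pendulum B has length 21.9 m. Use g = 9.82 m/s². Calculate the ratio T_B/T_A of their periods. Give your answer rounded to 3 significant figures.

2.50

T ∝ √L, so T_B/T_A = √(L_B/L_A) = √(21.9/3.50) = 2.50.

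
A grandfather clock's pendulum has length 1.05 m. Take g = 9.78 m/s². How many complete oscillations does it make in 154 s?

T = 2π√(L/g) = 2π√(1.05/9.78) = 2.059 s.
Number of complete oscillations = ⌊154/2.059⌋ = ⌊74.80⌋ = 74.

74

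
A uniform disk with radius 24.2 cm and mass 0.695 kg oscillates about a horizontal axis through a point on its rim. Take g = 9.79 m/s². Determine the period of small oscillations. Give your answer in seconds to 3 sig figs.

I_cm = ½mr² = 0.02035 kg·m². The pivot is at distance d = 0.242 m from the centre of mass.
By the parallel-axis theorem, I = I_cm + md² = 0.02035 + 0.04070 = 0.06105 kg·m².
T = 2π√(I/(mgd)) = 2π√(0.06105/(0.695 × 9.79 × 0.242)) = 1.21 s.

1.21 s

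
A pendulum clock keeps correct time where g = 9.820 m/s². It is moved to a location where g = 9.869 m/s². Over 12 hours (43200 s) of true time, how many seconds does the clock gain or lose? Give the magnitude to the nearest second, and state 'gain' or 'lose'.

gain 108 s

The clock's period scales as T ∝ 1/√g, so T'/T = √(9.820/9.869) = 0.997514.
In 43200 s of true time the clock registers 43200/0.997514 = 43307.6 s, so it gains 108 s.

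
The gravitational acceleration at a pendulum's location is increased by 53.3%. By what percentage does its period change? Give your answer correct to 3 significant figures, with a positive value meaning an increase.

T ∝ 1/√g, so T'/T = 1/√(1.533) = 0.8077.
Percentage change in T = (0.8077 − 1) × 100% = -19.2%.

-19.2%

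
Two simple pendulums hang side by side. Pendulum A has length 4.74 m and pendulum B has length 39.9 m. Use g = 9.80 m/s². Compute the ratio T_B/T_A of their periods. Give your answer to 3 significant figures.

T ∝ √L, so T_B/T_A = √(L_B/L_A) = √(39.9/4.74) = 2.90.

2.90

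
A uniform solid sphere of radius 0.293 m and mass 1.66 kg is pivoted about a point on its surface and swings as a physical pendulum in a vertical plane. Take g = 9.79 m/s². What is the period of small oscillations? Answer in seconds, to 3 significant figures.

1.29 s

I_cm = (2/5)mr² = 0.05700 kg·m². The pivot is at distance d = 0.293 m from the centre of mass.
By the parallel-axis theorem, I = I_cm + md² = 0.05700 + 0.1425 = 0.1995 kg·m².
T = 2π√(I/(mgd)) = 2π√(0.1995/(1.66 × 9.79 × 0.293)) = 1.29 s.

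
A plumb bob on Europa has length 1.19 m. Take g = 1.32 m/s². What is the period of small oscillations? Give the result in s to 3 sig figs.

5.97 s

T = 2π√(L/g) = 2π√(1.19/1.32) = 2π × 0.9495 = 5.97 s.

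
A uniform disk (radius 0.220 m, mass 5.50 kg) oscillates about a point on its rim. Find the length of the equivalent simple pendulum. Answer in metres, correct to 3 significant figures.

The equivalent simple-pendulum length is L_eq = I/(md), where I is about the pivot and d = 0.2200 m.
I_cm = ½mR² = 0.1331 kg·m², so I = I_cm + md² = 0.1331 + 0.2662 = 0.3993 kg·m².
L_eq = 0.3993/(5.50 × 0.2200) = 0.330 m.

0.330 m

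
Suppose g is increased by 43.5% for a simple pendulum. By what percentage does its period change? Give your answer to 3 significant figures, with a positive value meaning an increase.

-16.5%

T ∝ 1/√g, so T'/T = 1/√(1.435) = 0.8348.
Percentage change in T = (0.8348 − 1) × 100% = -16.5%.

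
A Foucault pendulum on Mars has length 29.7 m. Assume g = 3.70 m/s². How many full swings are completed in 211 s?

T = 2π√(L/g) = 2π√(29.7/3.70) = 17.80 s.
Number of complete oscillations = ⌊211/17.80⌋ = ⌊11.85⌋ = 11.

11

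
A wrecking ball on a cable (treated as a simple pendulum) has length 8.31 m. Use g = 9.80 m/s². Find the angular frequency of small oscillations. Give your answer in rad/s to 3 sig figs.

ω = √(g/L) = √(9.80/8.31) = 1.09 rad/s.

1.09 rad/s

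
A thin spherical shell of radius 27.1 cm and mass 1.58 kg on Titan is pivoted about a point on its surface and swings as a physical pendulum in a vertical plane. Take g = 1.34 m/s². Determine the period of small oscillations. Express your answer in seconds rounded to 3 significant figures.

3.65 s

I_cm = (2/3)mr² = 0.07736 kg·m². The pivot is at distance d = 0.271 m from the centre of mass.
By the parallel-axis theorem, I = I_cm + md² = 0.07736 + 0.1160 = 0.1934 kg·m².
T = 2π√(I/(mgd)) = 2π√(0.1934/(1.58 × 1.34 × 0.271)) = 3.65 s.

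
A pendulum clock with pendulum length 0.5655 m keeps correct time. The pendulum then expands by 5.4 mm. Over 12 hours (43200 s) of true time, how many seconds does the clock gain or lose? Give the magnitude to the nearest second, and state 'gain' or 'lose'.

lose 205 s

T ∝ √L, so T'/T = √(0.57090/0.5655) = 1.00476.
In 43200 s of true time the clock registers 43200/1.00476 = 42995.2 s, so it loses 205 s.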